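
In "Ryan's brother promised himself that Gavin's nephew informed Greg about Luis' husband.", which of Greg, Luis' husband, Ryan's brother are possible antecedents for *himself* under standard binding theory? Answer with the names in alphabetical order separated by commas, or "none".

Ryan's brother

*himself* is a reflexive; Principle A requires it to be bound within its binding domain — the matrix clause.
— Greg: object of the clause headed by 'informed'; does not c-command the reflexive — cannot bind it (Principle A).
— Luis' husband: second object of the clause headed by 'informed'; does not c-command the reflexive — cannot bind it (Principle A).
— Ryan's brother: subject of the matrix clause; c-commands the reflexive within its binding domain — allowed (Principle A).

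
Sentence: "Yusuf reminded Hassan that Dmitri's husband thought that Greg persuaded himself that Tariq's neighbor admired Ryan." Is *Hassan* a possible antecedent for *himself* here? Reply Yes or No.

No

*himself* is a reflexive; Principle A requires it to be bound within its binding domain — the clause headed by 'persuaded'.
— Hassan: object of the matrix clause; c-commands the reflexive but lies outside its binding domain — cannot bind it (Principle A).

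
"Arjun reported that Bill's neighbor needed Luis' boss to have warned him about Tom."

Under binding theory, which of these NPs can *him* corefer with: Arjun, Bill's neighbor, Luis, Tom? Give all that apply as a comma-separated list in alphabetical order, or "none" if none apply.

*him* is a pronoun; Principle B requires it to be free in its binding domain — the clause headed by 'warned'.
— Arjun: subject of the matrix clause; c-commands the pronoun but lies outside its binding domain — allowed.
— Bill's neighbor: subject of the clause headed by 'needed'; c-commands the pronoun but lies outside its binding domain — allowed.
— Luis: possessor inside the subject DP of the clause headed by 'warned'; does not c-command the pronoun — Principle B does not apply; allowed.
— Tom: second object of the clause headed by 'warned'; is c-commanded by the pronoun; coreference would bind this R-expression — blocked (Principle C).

Arjun, Bill's neighbor, Luis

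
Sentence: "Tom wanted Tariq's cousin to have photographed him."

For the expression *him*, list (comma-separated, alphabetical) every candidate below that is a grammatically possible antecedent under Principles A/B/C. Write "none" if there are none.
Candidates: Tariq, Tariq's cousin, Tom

*him* is a pronoun; Principle B requires it to be free in its binding domain — the clause headed by 'photographed'.
— Tariq: possessor inside the subject DP of the clause headed by 'photographed'; does not c-command the pronoun — Principle B does not apply; allowed.
— Tariq's cousin: subject of the clause headed by 'photographed'; c-commands the pronoun within its binding domain — blocked (Principle B).
— Tom: subject of the matrix clause; c-commands the pronoun but lies outside its binding domain — allowed.

Tariq, Tom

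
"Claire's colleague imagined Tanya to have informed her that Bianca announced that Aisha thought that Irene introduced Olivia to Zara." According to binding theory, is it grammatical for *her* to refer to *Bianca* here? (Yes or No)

No

*Bianca* is an R-expression; Principle C requires it to be free (not bound by any c-commanding expression).
— her: object of the clause headed by 'informed'; the pronoun c-commands the R-expression — coreference blocked (Principle C).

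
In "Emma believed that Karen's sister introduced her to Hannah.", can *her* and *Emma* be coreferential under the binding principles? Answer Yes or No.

*Emma* is an R-expression; Principle C requires it to be free (not bound by any c-commanding expression).
— her: object of the clause headed by 'introduced'; the pronoun does not c-command the R-expression — coreference allowed.

Yes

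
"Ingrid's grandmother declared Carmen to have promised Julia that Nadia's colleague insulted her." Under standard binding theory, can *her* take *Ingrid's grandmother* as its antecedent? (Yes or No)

*her* is a pronoun; Principle B requires it to be free in its binding domain — the clause headed by 'insulted'.
— Ingrid's grandmother: subject of the matrix clause; c-commands the pronoun but lies outside its binding domain — allowed.

Yes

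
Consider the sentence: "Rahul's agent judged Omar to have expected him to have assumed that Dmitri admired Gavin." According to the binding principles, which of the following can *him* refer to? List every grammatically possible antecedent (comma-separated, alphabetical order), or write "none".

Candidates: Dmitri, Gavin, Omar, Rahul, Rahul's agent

Rahul, Rahul's agent

*him* is a pronoun; Principle B requires it to be free in its binding domain — the clause headed by 'expected'.
— Dmitri: subject of the clause headed by 'admired'; is c-commanded by the pronoun; coreference would bind this R-expression — blocked (Principle C).
— Gavin: object of the clause headed by 'admired'; is c-commanded by the pronoun; coreference would bind this R-expression — blocked (Principle C).
— Omar: subject of the clause headed by 'expected'; c-commands the pronoun within its binding domain — blocked (Principle B).
— Rahul: possessor inside the subject DP of the matrix clause; does not c-command the pronoun — Principle B does not apply; allowed.
— Rahul's agent: subject of the matrix clause; c-commands the pronoun but lies outside its binding domain — allowed.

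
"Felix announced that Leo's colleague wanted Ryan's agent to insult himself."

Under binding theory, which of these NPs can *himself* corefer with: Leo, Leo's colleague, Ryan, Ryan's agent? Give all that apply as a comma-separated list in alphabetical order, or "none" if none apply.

*himself* is a reflexive; Principle A requires it to be bound within its binding domain — the clause headed by 'insult'.
— Leo: possessor inside the subject DP of the clause headed by 'wanted'; does not c-command the reflexive — cannot bind it (Principle A).
— Leo's colleague: subject of the clause headed by 'wanted'; c-commands the reflexive but lies outside its binding domain — cannot bind it (Principle A).
— Ryan: possessor inside the subject DP of the clause headed by 'insult'; does not c-command the reflexive — cannot bind it (Principle A).
— Ryan's agent: subject of the clause headed by 'insult'; c-commands the reflexive within its binding domain — allowed (Principle A).

Ryan's agent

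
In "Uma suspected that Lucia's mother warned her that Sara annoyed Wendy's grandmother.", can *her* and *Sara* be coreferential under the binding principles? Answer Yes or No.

No

*Sara* is an R-expression; Principle C requires it to be free (not bound by any c-commanding expression).
— her: object of the clause headed by 'warned'; the pronoun c-commands the R-expression — coreference blocked (Principle C).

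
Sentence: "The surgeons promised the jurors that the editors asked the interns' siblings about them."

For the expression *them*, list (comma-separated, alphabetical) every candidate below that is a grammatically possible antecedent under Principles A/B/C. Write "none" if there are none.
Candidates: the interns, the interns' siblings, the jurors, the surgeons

the interns, the jurors, the surgeons

*them* is a pronoun; Principle B requires it to be free in its binding domain — the clause headed by 'asked'.
— the interns: possessor inside the object DP of the clause headed by 'asked'; does not c-command the pronoun — Principle B does not apply; allowed.
— the interns' siblings: object of the clause headed by 'asked'; c-commands the pronoun within its binding domain — blocked (Principle B).
— the jurors: object of the matrix clause; c-commands the pronoun but lies outside its binding domain — allowed.
— the surgeons: subject of the matrix clause; c-commands the pronoun but lies outside its binding domain — allowed.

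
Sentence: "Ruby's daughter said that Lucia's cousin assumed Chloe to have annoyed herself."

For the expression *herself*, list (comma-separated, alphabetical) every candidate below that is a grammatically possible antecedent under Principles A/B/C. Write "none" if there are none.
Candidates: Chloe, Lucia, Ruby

*herself* is a reflexive; Principle A requires it to be bound within its binding domain — the clause headed by 'annoyed'.
— Chloe: subject of the clause headed by 'annoyed'; c-commands the reflexive within its binding domain — allowed (Principle A).
— Lucia: possessor inside the subject DP of the clause headed by 'assumed'; does not c-command the reflexive — cannot bind it (Principle A).
— Ruby: possessor inside the subject DP of the matrix clause; does not c-command the reflexive — cannot bind it (Principle A).

Chloe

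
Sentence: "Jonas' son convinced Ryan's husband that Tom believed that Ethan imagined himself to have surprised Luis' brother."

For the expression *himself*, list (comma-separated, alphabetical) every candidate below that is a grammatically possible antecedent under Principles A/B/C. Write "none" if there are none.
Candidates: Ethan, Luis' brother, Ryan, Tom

*himself* is a reflexive; Principle A requires it to be bound within its binding domain — the clause headed by 'imagined'.
— Ethan: subject of the clause headed by 'imagined'; c-commands the reflexive within its binding domain — allowed (Principle A).
— Luis' brother: object of the clause headed by 'surprised'; does not c-command the reflexive — cannot bind it (Principle A).
— Ryan: possessor inside the object DP of the matrix clause; does not c-command the reflexive — cannot bind it (Principle A).
— Tom: subject of the clause headed by 'believed'; c-commands the reflexive but lies outside its binding domain — cannot bind it (Principle A).

Ethan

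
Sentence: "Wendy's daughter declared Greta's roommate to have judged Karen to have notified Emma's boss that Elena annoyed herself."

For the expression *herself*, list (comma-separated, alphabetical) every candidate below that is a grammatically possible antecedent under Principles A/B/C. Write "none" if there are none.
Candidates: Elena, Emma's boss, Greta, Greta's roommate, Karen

Elena

*herself* is a reflexive; Principle A requires it to be bound within its binding domain — the clause headed by 'annoyed'.
— Elena: subject of the clause headed by 'annoyed'; c-commands the reflexive within its binding domain — allowed (Principle A).
— Emma's boss: object of the clause headed by 'notified'; c-commands the reflexive but lies outside its binding domain — cannot bind it (Principle A).
— Greta: possessor inside the subject DP of the clause headed by 'judged'; does not c-command the reflexive — cannot bind it (Principle A).
— Greta's roommate: subject of the clause headed by 'judged'; c-commands the reflexive but lies outside its binding domain — cannot bind it (Principle A).
— Karen: subject of the clause headed by 'notified'; c-commands the reflexive but lies outside its binding domain — cannot bind it (Principle A).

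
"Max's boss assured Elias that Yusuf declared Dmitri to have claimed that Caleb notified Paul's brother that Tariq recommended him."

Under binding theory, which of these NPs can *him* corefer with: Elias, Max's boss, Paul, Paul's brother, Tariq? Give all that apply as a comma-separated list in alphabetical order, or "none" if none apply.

Elias, Max's boss, Paul, Paul's brother

*him* is a pronoun; Principle B requires it to be free in its binding domain — the clause headed by 'recommended'.
— Elias: object of the matrix clause; c-commands the pronoun but lies outside its binding domain — allowed.
— Max's boss: subject of the matrix clause; c-commands the pronoun but lies outside its binding domain — allowed.
— Paul: possessor inside the object DP of the clause headed by 'notified'; does not c-command the pronoun — Principle B does not apply; allowed.
— Paul's brother: object of the clause headed by 'notified'; c-commands the pronoun but lies outside its binding domain — allowed.
— Tariq: subject of the clause headed by 'recommended'; c-commands the pronoun within its binding domain — blocked (Principle B).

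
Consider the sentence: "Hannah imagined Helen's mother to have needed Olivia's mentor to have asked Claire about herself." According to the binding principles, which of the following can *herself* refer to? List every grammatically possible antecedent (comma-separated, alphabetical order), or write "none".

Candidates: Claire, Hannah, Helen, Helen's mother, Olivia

Claire

*herself* is a reflexive; Principle A requires it to be bound within its binding domain — the clause headed by 'asked'.
— Claire: object of the clause headed by 'asked'; c-commands the reflexive within its binding domain — allowed (Principle A).
— Hannah: subject of the matrix clause; c-commands the reflexive but lies outside its binding domain — cannot bind it (Principle A).
— Helen: possessor inside the subject DP of the clause headed by 'needed'; does not c-command the reflexive — cannot bind it (Principle A).
— Helen's mother: subject of the clause headed by 'needed'; c-commands the reflexive but lies outside its binding domain — cannot bind it (Principle A).
— Olivia: possessor inside the subject DP of the clause headed by 'asked'; does not c-command the reflexive — cannot bind it (Principle A).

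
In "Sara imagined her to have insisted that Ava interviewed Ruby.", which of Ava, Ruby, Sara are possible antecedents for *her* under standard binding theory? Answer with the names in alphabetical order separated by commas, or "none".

*her* is a pronoun; Principle B requires it to be free in its binding domain — the matrix clause.
— Ava: subject of the clause headed by 'interviewed'; is c-commanded by the pronoun; coreference would bind this R-expression — blocked (Principle C).
— Ruby: object of the clause headed by 'interviewed'; is c-commanded by the pronoun; coreference would bind this R-expression — blocked (Principle C).
— Sara: subject of the matrix clause; c-commands the pronoun within its binding domain — blocked (Principle B).

none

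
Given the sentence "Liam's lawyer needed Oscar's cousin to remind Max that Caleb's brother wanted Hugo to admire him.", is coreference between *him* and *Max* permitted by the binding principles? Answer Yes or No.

Yes

*him* is a pronoun; Principle B requires it to be free in its binding domain — the clause headed by 'admire'.
— Max: object of the clause headed by 'remind'; c-commands the pronoun but lies outside its binding domain — allowed.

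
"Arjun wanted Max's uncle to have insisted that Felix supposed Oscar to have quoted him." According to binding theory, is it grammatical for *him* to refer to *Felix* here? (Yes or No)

*Felix* is an R-expression; Principle C requires it to be free (not bound by any c-commanding expression).
— him: object of the clause headed by 'quoted'; the pronoun does not c-command the R-expression — coreference allowed.

Yes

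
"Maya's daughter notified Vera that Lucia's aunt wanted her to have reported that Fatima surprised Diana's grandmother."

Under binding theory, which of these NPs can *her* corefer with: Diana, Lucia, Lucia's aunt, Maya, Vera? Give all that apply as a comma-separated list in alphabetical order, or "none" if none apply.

Lucia, Maya, Vera

*her* is a pronoun; Principle B requires it to be free in its binding domain — the clause headed by 'wanted'.
— Diana: possessor inside the object DP of the clause headed by 'surprised'; is c-commanded by the pronoun; coreference would bind this R-expression — blocked (Principle C).
— Lucia: possessor inside the subject DP of the clause headed by 'wanted'; does not c-command the pronoun — Principle B does not apply; allowed.
— Lucia's aunt: subject of the clause headed by 'wanted'; c-commands the pronoun within its binding domain — blocked (Principle B).
— Maya: possessor inside the subject DP of the matrix clause; does not c-command the pronoun — Principle B does not apply; allowed.
— Vera: object of the matrix clause; c-commands the pronoun but lies outside its binding domain — allowed.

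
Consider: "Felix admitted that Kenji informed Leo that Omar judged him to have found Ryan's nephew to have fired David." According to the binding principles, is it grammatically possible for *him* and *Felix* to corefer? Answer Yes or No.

*him* is a pronoun; Principle B requires it to be free in its binding domain — the clause headed by 'judged'.
— Felix: subject of the matrix clause; c-commands the pronoun but lies outside its binding domain — allowed.

Yes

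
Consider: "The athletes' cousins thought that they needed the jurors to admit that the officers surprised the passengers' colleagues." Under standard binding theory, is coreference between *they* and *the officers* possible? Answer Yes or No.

No

*the officers* is an R-expression; Principle C requires it to be free (not bound by any c-commanding expression).
— they: subject of the clause headed by 'needed'; the pronoun c-commands the R-expression — coreference blocked (Principle C).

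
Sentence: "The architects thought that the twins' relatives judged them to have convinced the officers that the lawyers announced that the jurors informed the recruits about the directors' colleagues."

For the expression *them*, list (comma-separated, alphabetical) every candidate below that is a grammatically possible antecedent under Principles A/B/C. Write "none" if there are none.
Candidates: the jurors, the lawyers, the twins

*them* is a pronoun; Principle B requires it to be free in its binding domain — the clause headed by 'judged'.
— the jurors: subject of the clause headed by 'informed'; is c-commanded by the pronoun; coreference would bind this R-expression — blocked (Principle C).
— the lawyers: subject of the clause headed by 'announced'; is c-commanded by the pronoun; coreference would bind this R-expression — blocked (Principle C).
— the twins: possessor inside the subject DP of the clause headed by 'judged'; does not c-command the pronoun — Principle B does not apply; allowed.

the twins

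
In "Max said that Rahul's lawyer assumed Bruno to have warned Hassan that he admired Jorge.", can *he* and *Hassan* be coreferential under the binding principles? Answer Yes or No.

Yes

*Hassan* is an R-expression; Principle C requires it to be free (not bound by any c-commanding expression).
— he: subject of the clause headed by 'admired'; the pronoun does not c-command the R-expression — coreference allowed.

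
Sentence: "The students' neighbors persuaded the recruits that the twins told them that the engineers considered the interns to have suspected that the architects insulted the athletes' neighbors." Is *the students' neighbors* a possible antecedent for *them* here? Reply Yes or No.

Yes

*them* is a pronoun; Principle B requires it to be free in its binding domain — the clause headed by 'told'.
— the students' neighbors: subject of the matrix clause; c-commands the pronoun but lies outside its binding domain — allowed.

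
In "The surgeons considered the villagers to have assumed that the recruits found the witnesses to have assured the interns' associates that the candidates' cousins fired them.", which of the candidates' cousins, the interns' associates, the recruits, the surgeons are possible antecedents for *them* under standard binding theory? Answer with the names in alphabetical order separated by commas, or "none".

the interns' associates, the recruits, the surgeons

*them* is a pronoun; Principle B requires it to be free in its binding domain — the clause headed by 'fired'.
— the candidates' cousins: subject of the clause headed by 'fired'; c-commands the pronoun within its binding domain — blocked (Principle B).
— the interns' associates: object of the clause headed by 'assured'; c-commands the pronoun but lies outside its binding domain — allowed.
— the recruits: subject of the clause headed by 'found'; c-commands the pronoun but lies outside its binding domain — allowed.
— the surgeons: subject of the matrix clause; c-commands the pronoun but lies outside its binding domain — allowed.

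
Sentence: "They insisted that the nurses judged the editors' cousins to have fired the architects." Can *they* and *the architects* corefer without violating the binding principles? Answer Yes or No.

No

*the architects* is an R-expression; Principle C requires it to be free (not bound by any c-commanding expression).
— they: subject of the matrix clause; the pronoun c-commands the R-expression — coreference blocked (Principle C).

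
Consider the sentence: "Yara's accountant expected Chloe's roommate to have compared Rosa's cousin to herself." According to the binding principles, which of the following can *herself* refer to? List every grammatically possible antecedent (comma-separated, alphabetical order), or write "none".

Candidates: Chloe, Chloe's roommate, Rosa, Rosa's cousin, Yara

*herself* is a reflexive; Principle A requires it to be bound within its binding domain — the clause headed by 'compared'.
— Chloe: possessor inside the subject DP of the clause headed by 'compared'; does not c-command the reflexive — cannot bind it (Principle A).
— Chloe's roommate: subject of the clause headed by 'compared'; c-commands the reflexive within its binding domain — allowed (Principle A).
— Rosa: possessor inside the object DP of the clause headed by 'compared'; does not c-command the reflexive — cannot bind it (Principle A).
— Rosa's cousin: object of the clause headed by 'compared'; c-commands the reflexive within its binding domain — allowed (Principle A).
— Yara: possessor inside the subject DP of the matrix clause; does not c-command the reflexive — cannot bind it (Principle A).

Chloe's roommate, Rosa's cousin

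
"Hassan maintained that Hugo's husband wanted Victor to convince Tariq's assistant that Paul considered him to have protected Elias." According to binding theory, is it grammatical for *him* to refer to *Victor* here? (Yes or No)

Yes

*Victor* is an R-expression; Principle C requires it to be free (not bound by any c-commanding expression).
— him: subject of the clause headed by 'protected'; the pronoun does not c-command the R-expression — coreference allowed.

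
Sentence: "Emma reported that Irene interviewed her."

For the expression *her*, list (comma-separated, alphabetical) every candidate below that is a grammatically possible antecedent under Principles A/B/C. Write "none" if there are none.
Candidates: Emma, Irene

Emma

*her* is a pronoun; Principle B requires it to be free in its binding domain — the clause headed by 'interviewed'.
— Emma: subject of the matrix clause; c-commands the pronoun but lies outside its binding domain — allowed.
— Irene: subject of the clause headed by 'interviewed'; c-commands the pronoun within its binding domain — blocked (Principle B).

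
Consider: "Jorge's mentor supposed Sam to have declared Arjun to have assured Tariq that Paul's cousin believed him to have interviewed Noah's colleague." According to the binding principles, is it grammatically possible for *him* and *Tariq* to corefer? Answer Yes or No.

*him* is a pronoun; Principle B requires it to be free in its binding domain — the clause headed by 'believed'.
— Tariq: object of the clause headed by 'assured'; c-commands the pronoun but lies outside its binding domain — allowed.

Yes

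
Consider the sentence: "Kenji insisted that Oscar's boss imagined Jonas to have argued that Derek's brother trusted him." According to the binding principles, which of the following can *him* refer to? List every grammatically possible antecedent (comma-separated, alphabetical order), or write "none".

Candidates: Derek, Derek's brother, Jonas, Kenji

Derek, Jonas, Kenji

*him* is a pronoun; Principle B requires it to be free in its binding domain — the clause headed by 'trusted'.
— Derek: possessor inside the subject DP of the clause headed by 'trusted'; does not c-command the pronoun — Principle B does not apply; allowed.
— Derek's brother: subject of the clause headed by 'trusted'; c-commands the pronoun within its binding domain — blocked (Principle B).
— Jonas: subject of the clause headed by 'argued'; c-commands the pronoun but lies outside its binding domain — allowed.
— Kenji: subject of the matrix clause; c-commands the pronoun but lies outside its binding domain — allowed.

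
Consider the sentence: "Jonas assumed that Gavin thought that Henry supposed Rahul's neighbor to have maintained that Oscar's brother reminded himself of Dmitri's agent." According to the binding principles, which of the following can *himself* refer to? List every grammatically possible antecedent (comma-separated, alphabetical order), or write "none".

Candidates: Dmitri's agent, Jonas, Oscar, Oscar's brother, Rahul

*himself* is a reflexive; Principle A requires it to be bound within its binding domain — the clause headed by 'reminded'.
— Dmitri's agent: second object of the clause headed by 'reminded'; does not c-command the reflexive — cannot bind it (Principle A).
— Jonas: subject of the matrix clause; c-commands the reflexive but lies outside its binding domain — cannot bind it (Principle A).
— Oscar: possessor inside the subject DP of the clause headed by 'reminded'; does not c-command the reflexive — cannot bind it (Principle A).
— Oscar's brother: subject of the clause headed by 'reminded'; c-commands the reflexive within its binding domain — allowed (Principle A).
— Rahul: possessor inside the subject DP of the clause headed by 'maintained'; does not c-command the reflexive — cannot bind it (Principle A).

Oscar's brother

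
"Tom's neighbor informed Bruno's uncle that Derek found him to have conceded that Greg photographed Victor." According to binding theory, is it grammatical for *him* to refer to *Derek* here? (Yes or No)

No

*Derek* is an R-expression; Principle C requires it to be free (not bound by any c-commanding expression).
— him: subject of the clause headed by 'conceded'; the R-expression locally c-commands the pronoun — coreference blocked (Principle B on the pronoun).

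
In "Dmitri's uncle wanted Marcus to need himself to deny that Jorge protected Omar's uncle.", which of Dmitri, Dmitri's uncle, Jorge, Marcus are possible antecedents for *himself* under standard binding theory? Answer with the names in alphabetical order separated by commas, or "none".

Marcus

*himself* is a reflexive; Principle A requires it to be bound within its binding domain — the clause headed by 'need'.
— Dmitri: possessor inside the subject DP of the matrix clause; does not c-command the reflexive — cannot bind it (Principle A).
— Dmitri's uncle: subject of the matrix clause; c-commands the reflexive but lies outside its binding domain — cannot bind it (Principle A).
— Jorge: subject of the clause headed by 'protected'; does not c-command the reflexive — cannot bind it (Principle A).
— Marcus: subject of the clause headed by 'need'; c-commands the reflexive within its binding domain — allowed (Principle A).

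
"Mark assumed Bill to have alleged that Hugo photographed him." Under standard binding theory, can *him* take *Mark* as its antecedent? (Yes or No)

Yes

*him* is a pronoun; Principle B requires it to be free in its binding domain — the clause headed by 'photographed'.
— Mark: subject of the matrix clause; c-commands the pronoun but lies outside its binding domain — allowed.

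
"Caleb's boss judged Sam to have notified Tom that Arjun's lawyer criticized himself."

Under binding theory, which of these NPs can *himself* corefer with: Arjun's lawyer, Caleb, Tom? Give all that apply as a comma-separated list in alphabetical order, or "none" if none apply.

Arjun's lawyer

*himself* is a reflexive; Principle A requires it to be bound within its binding domain — the clause headed by 'criticized'.
— Arjun's lawyer: subject of the clause headed by 'criticized'; c-commands the reflexive within its binding domain — allowed (Principle A).
— Caleb: possessor inside the subject DP of the matrix clause; does not c-command the reflexive — cannot bind it (Principle A).
— Tom: object of the clause headed by 'notified'; c-commands the reflexive but lies outside its binding domain — cannot bind it (Principle A).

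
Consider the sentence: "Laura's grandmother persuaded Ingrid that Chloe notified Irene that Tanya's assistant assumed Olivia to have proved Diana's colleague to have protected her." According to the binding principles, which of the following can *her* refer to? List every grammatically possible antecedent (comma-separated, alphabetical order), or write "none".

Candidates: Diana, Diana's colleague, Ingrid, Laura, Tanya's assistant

*her* is a pronoun; Principle B requires it to be free in its binding domain — the clause headed by 'protected'.
— Diana: possessor inside the subject DP of the clause headed by 'protected'; does not c-command the pronoun — Principle B does not apply; allowed.
— Diana's colleague: subject of the clause headed by 'protected'; c-commands the pronoun within its binding domain — blocked (Principle B).
— Ingrid: object of the matrix clause; c-commands the pronoun but lies outside its binding domain — allowed.
— Laura: possessor inside the subject DP of the matrix clause; does not c-command the pronoun — Principle B does not apply; allowed.
— Tanya's assistant: subject of the clause headed by 'assumed'; c-commands the pronoun but lies outside its binding domain — allowed.

Diana, Ingrid, Laura, Tanya's assistant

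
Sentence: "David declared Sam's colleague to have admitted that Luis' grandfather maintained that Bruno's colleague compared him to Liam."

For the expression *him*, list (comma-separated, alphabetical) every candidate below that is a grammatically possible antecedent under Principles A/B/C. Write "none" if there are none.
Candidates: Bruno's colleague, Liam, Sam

Sam

*him* is a pronoun; Principle B requires it to be free in its binding domain — the clause headed by 'compared'.
— Bruno's colleague: subject of the clause headed by 'compared'; c-commands the pronoun within its binding domain — blocked (Principle B).
— Liam: second object of the clause headed by 'compared'; is c-commanded by the pronoun; coreference would bind this R-expression — blocked (Principle C).
— Sam: possessor inside the subject DP of the clause headed by 'admitted'; does not c-command the pronoun — Principle B does not apply; allowed.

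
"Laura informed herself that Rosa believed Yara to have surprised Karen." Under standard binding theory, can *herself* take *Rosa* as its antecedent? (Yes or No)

No

*herself* is a reflexive; Principle A requires it to be bound within its binding domain — the matrix clause.
— Rosa: subject of the clause headed by 'believed'; does not c-command the reflexive — cannot bind it (Principle A).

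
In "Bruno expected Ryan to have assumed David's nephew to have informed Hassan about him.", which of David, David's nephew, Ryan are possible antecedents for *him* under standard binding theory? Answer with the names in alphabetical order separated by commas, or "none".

David, Ryan

*him* is a pronoun; Principle B requires it to be free in its binding domain — the clause headed by 'informed'.
— David: possessor inside the subject DP of the clause headed by 'informed'; does not c-command the pronoun — Principle B does not apply; allowed.
— David's nephew: subject of the clause headed by 'informed'; c-commands the pronoun within its binding domain — blocked (Principle B).
— Ryan: subject of the clause headed by 'assumed'; c-commands the pronoun but lies outside its binding domain — allowed.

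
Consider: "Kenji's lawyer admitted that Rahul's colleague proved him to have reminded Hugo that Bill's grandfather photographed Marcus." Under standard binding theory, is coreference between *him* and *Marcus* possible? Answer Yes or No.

No

*Marcus* is an R-expression; Principle C requires it to be free (not bound by any c-commanding expression).
— him: subject of the clause headed by 'reminded'; the pronoun c-commands the R-expression — coreference blocked (Principle C).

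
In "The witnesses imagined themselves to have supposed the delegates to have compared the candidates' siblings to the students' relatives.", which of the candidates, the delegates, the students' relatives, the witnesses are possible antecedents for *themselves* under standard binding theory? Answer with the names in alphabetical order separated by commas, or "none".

*themselves* is a reflexive; Principle A requires it to be bound within its binding domain — the matrix clause.
— the candidates: possessor inside the object DP of the clause headed by 'compared'; does not c-command the reflexive — cannot bind it (Principle A).
— the delegates: subject of the clause headed by 'compared'; does not c-command the reflexive — cannot bind it (Principle A).
— the students' relatives: second object of the clause headed by 'compared'; does not c-command the reflexive — cannot bind it (Principle A).
— the witnesses: subject of the matrix clause; c-commands the reflexive within its binding domain — allowed (Principle A).

the witnesses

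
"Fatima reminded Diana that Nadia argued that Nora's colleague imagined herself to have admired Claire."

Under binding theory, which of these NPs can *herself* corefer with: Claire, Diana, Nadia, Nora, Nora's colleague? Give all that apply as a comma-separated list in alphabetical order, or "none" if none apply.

*herself* is a reflexive; Principle A requires it to be bound within its binding domain — the clause headed by 'imagined'.
— Claire: object of the clause headed by 'admired'; does not c-command the reflexive — cannot bind it (Principle A).
— Diana: object of the matrix clause; c-commands the reflexive but lies outside its binding domain — cannot bind it (Principle A).
— Nadia: subject of the clause headed by 'argued'; c-commands the reflexive but lies outside its binding domain — cannot bind it (Principle A).
— Nora: possessor inside the subject DP of the clause headed by 'imagined'; does not c-command the reflexive — cannot bind it (Principle A).
— Nora's colleague: subject of the clause headed by 'imagined'; c-commands the reflexive within its binding domain — allowed (Principle A).

Nora's colleague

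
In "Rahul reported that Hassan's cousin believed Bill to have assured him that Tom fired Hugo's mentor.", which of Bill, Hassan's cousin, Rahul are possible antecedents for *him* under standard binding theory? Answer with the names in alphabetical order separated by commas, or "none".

Hassan's cousin, Rahul

*him* is a pronoun; Principle B requires it to be free in its binding domain — the clause headed by 'assured'.
— Bill: subject of the clause headed by 'assured'; c-commands the pronoun within its binding domain — blocked (Principle B).
— Hassan's cousin: subject of the clause headed by 'believed'; c-commands the pronoun but lies outside its binding domain — allowed.
— Rahul: subject of the matrix clause; c-commands the pronoun but lies outside its binding domain — allowed.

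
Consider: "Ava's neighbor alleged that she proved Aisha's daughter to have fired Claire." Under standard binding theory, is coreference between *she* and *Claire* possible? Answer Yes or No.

*Claire* is an R-expression; Principle C requires it to be free (not bound by any c-commanding expression).
— she: subject of the clause headed by 'proved'; the pronoun c-commands the R-expression — coreference blocked (Principle C).

No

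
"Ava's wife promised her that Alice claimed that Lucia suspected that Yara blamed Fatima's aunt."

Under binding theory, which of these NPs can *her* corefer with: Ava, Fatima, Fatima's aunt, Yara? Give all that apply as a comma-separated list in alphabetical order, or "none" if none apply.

*her* is a pronoun; Principle B requires it to be free in its binding domain — the matrix clause.
— Ava: possessor inside the subject DP of the matrix clause; does not c-command the pronoun — Principle B does not apply; allowed.
— Fatima: possessor inside the object DP of the clause headed by 'blamed'; is c-commanded by the pronoun; coreference would bind this R-expression — blocked (Principle C).
— Fatima's aunt: object of the clause headed by 'blamed'; is c-commanded by the pronoun; coreference would bind this R-expression — blocked (Principle C).
— Yara: subject of the clause headed by 'blamed'; is c-commanded by the pronoun; coreference would bind this R-expression — blocked (Principle C).

Ava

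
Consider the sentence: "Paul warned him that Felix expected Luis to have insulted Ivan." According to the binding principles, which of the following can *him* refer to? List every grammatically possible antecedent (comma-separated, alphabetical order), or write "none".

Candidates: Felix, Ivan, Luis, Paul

*him* is a pronoun; Principle B requires it to be free in its binding domain — the matrix clause.
— Felix: subject of the clause headed by 'expected'; is c-commanded by the pronoun; coreference would bind this R-expression — blocked (Principle C).
— Ivan: object of the clause headed by 'insulted'; is c-commanded by the pronoun; coreference would bind this R-expression — blocked (Principle C).
— Luis: subject of the clause headed by 'insulted'; is c-commanded by the pronoun; coreference would bind this R-expression — blocked (Principle C).
— Paul: subject of the matrix clause; c-commands the pronoun within its binding domain — blocked (Principle B).

none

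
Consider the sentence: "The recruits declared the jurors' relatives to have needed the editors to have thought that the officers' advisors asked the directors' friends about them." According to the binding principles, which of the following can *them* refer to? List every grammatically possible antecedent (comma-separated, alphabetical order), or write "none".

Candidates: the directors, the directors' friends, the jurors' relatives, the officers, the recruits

*them* is a pronoun; Principle B requires it to be free in its binding domain — the clause headed by 'asked'.
— the directors: possessor inside the object DP of the clause headed by 'asked'; does not c-command the pronoun — Principle B does not apply; allowed.
— the directors' friends: object of the clause headed by 'asked'; c-commands the pronoun within its binding domain — blocked (Principle B).
— the jurors' relatives: subject of the clause headed by 'needed'; c-commands the pronoun but lies outside its binding domain — allowed.
— the officers: possessor inside the subject DP of the clause headed by 'asked'; does not c-command the pronoun — Principle B does not apply; allowed.
— the recruits: subject of the matrix clause; c-commands the pronoun but lies outside its binding domain — allowed.

the directors, the jurors' relatives, the officers, the recruits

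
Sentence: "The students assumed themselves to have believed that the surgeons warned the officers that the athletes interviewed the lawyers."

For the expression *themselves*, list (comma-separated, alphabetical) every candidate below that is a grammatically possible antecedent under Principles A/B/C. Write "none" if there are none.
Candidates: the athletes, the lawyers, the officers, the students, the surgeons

the students

*themselves* is a reflexive; Principle A requires it to be bound within its binding domain — the matrix clause.
— the athletes: subject of the clause headed by 'interviewed'; does not c-command the reflexive — cannot bind it (Principle A).
— the lawyers: object of the clause headed by 'interviewed'; does not c-command the reflexive — cannot bind it (Principle A).
— the officers: object of the clause headed by 'warned'; does not c-command the reflexive — cannot bind it (Principle A).
— the students: subject of the matrix clause; c-commands the reflexive within its binding domain — allowed (Principle A).
— the surgeons: subject of the clause headed by 'warned'; does not c-command the reflexive — cannot bind it (Principle A).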